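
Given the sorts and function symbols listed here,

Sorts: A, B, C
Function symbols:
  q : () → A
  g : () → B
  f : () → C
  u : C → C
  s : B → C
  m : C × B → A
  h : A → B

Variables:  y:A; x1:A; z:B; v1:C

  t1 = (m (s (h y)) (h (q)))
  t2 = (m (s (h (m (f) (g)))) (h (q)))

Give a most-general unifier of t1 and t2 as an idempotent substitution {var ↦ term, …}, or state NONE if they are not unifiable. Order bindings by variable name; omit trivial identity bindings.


{y ↦ (m (f) (g))}


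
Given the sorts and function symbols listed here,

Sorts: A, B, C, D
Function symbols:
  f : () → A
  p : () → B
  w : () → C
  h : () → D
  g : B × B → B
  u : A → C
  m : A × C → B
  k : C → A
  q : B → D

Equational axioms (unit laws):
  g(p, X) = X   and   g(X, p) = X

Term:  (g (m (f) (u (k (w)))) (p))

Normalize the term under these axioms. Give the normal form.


1. (g (m (f) (u (k (w)))) (p))  →  (m (f) (u (k (w))))

normal form = (m (f) (u (k (w))))


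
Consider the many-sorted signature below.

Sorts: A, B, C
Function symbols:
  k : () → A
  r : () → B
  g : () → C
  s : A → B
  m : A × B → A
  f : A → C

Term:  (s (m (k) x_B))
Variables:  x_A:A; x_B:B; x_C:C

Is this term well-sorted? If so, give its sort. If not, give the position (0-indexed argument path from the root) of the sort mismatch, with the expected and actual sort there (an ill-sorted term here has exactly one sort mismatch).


well-sorted; sort = B

    (k) : A
    x_B : B
  (m (k) x_B) : A
(s (m (k) x_B)) : B


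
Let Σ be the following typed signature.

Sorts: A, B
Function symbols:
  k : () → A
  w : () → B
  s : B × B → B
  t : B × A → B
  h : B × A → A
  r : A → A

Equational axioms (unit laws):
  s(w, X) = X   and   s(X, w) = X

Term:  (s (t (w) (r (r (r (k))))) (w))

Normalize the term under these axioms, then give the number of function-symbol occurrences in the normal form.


1. (s (t (w) (r (r (r (k))))) (w))  →  (t (w) (r (r (r (k)))))
normal form: (t (w) (r (r (r (k)))))

size = 6


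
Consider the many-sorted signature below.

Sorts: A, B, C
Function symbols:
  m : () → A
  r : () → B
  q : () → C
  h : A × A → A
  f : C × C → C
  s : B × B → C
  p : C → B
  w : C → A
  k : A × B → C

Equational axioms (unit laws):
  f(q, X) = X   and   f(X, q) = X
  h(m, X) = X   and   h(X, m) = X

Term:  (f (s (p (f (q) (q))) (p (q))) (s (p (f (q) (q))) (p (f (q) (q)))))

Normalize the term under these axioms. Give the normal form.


normal form = (f (s (p (q)) (p (q))) (s (p (q)) (p (q))))

1. (f (s (p (f (q) (q))) (p (q))) (s (p (f (q) (q))) (p (f (q) (q)))))  →  (f (s (p (q)) (p (q))) (s (p (f (q) (q))) (p (f (q) (q)))))
2. (f (s (p (q)) (p (q))) (s (p (f (q) (q))) (p (f (q) (q)))))  →  (f (s (p (q)) (p (q))) (s (p (q)) (p (f (q) (q)))))
3. (f (s (p (q)) (p (q))) (s (p (q)) (p (f (q) (q)))))  →  (f (s (p (q)) (p (q))) (s (p (q)) (p (q))))


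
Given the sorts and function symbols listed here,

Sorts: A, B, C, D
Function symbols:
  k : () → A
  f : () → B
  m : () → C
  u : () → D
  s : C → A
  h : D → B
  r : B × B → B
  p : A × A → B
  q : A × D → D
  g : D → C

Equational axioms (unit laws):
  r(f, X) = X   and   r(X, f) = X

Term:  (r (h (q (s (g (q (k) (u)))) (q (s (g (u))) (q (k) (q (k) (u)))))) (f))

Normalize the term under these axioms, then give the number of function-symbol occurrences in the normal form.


size = 16

1. (r (h (q (s (g (q (k) (u)))) (q (s (g (u))) (q (k) (q (k) (u)))))) (f))  →  (h (q (s (g (q (k) (u)))) (q (s (g (u))) (q (k) (q (k) (u))))))
normal form: (h (q (s (g (q (k) (u)))) (q (s (g (u))) (q (k) (q (k) (u))))))


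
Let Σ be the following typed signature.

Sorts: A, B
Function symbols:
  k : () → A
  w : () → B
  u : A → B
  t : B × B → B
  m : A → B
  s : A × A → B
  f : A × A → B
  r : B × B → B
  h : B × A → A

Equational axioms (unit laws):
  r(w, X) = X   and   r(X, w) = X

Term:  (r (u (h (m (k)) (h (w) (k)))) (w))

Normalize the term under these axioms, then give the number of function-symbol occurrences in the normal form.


1. (r (u (h (m (k)) (h (w) (k)))) (w))  →  (u (h (m (k)) (h (w) (k))))
normal form: (u (h (m (k)) (h (w) (k))))

size = 7


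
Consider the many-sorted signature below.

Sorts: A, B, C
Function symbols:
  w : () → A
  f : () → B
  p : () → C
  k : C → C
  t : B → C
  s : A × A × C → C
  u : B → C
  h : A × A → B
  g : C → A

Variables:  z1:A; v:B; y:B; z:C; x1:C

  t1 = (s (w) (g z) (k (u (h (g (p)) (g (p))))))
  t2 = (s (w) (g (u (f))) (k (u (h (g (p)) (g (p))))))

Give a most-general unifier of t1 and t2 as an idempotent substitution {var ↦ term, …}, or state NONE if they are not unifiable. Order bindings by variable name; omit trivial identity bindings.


{z ↦ (u (f))}


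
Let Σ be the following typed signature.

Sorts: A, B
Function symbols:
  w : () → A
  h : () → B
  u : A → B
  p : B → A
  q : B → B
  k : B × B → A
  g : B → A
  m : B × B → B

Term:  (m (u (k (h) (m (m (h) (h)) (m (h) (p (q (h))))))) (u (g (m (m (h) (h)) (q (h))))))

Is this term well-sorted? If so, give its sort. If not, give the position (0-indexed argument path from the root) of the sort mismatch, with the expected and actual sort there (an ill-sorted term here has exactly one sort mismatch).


ill-sorted at position [0, 0, 1, 1, 1]: expected B, got A

      (h) : B
          (h) : B
          (h) : B
        (m (h) (h)) : B
          (h) : B
              (h) : B
            (q (h)) : B
          (p (q (h))) : A
        (m (h) (p (q (h)))) : ✗ arg 1 at [0, 0, 1, 1, 1] has sort A, expected B
          (h) : B
          (h) : B
        (m (h) (h)) : B
          (h) : B
        (q (h)) : B
      (m (m (h) (h)) (q (h))) : B
    (g (m (m (h) (h)) (q (h)))) : A
  (u (g (m (m (h) (h)) (q (h))))) : B


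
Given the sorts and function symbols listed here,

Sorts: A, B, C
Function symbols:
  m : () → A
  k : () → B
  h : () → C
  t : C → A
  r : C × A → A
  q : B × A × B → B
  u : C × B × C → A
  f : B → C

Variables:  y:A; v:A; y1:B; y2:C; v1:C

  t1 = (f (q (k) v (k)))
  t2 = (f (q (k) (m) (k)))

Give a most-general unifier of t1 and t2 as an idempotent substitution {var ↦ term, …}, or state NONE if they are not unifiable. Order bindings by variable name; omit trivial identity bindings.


{v ↦ (m)}


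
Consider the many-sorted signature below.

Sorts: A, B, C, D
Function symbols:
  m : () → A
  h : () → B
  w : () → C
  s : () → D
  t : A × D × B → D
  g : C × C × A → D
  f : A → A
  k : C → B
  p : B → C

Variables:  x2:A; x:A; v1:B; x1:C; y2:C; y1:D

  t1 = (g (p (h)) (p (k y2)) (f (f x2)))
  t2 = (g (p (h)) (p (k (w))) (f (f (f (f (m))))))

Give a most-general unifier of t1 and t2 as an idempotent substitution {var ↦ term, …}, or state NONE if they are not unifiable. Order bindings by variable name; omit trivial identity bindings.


{x2 ↦ (f (f (m))), y2 ↦ (w)}


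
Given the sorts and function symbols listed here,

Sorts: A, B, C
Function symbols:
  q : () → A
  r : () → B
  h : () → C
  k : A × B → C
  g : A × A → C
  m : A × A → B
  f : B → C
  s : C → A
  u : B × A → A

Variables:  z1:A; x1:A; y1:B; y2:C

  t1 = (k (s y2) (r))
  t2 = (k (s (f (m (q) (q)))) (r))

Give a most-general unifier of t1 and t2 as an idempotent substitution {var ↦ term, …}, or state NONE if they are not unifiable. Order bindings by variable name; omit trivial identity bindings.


{y2 ↦ (f (m (q) (q)))}


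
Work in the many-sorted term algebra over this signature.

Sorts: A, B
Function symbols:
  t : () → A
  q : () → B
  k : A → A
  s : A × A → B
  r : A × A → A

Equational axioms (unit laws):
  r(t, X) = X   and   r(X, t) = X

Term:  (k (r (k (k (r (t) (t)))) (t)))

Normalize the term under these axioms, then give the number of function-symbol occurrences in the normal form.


1. (k (r (k (k (r (t) (t)))) (t)))  →  (k (k (k (r (t) (t)))))
2. (k (k (k (r (t) (t)))))  →  (k (k (k (t))))
normal form: (k (k (k (t))))

size = 4


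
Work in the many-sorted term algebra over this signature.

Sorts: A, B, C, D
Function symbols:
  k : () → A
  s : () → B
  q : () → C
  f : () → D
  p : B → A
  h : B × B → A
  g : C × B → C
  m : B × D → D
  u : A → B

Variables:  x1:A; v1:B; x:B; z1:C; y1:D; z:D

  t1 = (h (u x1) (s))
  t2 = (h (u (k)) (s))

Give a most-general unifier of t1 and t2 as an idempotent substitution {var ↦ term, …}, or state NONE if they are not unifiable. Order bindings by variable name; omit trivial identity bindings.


{x1 ↦ (k)}


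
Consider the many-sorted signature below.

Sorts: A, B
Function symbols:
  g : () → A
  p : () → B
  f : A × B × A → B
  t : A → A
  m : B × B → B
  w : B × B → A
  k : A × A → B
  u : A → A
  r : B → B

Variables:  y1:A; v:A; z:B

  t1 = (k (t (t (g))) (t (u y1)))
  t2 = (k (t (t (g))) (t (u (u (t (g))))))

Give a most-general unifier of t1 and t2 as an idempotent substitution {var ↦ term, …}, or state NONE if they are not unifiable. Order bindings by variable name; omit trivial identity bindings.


{y1 ↦ (u (t (g)))}


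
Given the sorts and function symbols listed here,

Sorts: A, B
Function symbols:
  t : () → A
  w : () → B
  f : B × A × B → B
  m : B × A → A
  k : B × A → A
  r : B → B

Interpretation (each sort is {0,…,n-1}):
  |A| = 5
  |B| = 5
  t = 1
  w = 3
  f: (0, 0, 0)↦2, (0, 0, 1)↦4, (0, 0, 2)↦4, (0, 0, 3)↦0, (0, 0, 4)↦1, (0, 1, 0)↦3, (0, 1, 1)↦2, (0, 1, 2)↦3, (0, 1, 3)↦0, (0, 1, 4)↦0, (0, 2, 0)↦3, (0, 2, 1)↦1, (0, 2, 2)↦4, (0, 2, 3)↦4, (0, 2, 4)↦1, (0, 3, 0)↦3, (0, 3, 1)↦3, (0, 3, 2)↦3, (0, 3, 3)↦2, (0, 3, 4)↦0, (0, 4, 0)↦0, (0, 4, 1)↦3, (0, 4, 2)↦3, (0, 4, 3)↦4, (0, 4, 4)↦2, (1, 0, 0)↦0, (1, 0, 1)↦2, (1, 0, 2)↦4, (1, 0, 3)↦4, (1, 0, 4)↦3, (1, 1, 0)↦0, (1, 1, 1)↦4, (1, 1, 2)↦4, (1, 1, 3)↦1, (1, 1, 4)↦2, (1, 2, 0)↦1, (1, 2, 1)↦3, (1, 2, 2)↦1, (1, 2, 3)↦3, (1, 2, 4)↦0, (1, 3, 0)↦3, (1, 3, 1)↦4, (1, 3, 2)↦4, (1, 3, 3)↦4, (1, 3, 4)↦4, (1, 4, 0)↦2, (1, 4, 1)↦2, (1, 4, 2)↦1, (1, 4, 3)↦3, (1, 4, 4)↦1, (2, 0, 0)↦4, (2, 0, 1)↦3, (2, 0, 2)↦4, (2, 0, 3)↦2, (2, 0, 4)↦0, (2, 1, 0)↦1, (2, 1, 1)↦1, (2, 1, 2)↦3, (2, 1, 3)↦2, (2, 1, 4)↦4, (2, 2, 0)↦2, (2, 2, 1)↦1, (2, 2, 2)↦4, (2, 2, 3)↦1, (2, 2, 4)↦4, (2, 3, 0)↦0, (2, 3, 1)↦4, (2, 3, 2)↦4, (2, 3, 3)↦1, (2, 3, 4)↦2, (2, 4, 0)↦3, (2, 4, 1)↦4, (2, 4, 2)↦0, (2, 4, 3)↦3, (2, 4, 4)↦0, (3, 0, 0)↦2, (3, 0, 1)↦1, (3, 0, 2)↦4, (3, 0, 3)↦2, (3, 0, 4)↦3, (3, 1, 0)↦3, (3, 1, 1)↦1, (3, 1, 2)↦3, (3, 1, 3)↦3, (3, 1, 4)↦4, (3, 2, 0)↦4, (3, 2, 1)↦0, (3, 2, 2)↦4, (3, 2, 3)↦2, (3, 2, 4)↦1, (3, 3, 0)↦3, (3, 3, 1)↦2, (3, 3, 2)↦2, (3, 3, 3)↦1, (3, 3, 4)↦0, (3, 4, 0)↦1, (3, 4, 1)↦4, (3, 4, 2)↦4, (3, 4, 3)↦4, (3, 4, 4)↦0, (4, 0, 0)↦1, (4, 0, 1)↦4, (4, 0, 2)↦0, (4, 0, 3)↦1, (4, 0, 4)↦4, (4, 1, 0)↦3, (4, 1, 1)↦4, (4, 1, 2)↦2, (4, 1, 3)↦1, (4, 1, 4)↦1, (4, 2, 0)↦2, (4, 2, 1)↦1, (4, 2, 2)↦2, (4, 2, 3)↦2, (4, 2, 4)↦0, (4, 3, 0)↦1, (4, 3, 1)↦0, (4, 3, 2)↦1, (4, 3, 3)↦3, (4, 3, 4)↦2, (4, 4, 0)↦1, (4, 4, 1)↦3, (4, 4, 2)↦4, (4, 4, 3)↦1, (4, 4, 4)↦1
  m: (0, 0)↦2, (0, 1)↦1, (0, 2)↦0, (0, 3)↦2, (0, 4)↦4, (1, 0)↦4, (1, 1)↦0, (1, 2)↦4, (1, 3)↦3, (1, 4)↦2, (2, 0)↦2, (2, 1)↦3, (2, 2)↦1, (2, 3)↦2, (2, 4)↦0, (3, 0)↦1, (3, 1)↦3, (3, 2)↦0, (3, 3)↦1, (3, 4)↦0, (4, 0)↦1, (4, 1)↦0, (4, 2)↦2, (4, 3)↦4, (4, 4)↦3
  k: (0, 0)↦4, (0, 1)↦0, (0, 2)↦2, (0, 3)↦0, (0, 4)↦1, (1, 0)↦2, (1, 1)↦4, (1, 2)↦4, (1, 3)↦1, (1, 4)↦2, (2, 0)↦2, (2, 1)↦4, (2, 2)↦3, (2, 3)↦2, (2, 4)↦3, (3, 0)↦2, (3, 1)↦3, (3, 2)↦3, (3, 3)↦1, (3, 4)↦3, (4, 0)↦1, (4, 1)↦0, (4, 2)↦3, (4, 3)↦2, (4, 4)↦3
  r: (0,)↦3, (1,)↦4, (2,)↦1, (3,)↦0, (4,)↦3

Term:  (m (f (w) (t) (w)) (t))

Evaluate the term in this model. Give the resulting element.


  w = 3
  t = 1
  w = 3
  (f (w) (t) (w)) = f(3, 1, 3) = 3
  t = 1
  (m (f (w) (t) (w)) (t)) = m(3, 1) = 3

value = 3


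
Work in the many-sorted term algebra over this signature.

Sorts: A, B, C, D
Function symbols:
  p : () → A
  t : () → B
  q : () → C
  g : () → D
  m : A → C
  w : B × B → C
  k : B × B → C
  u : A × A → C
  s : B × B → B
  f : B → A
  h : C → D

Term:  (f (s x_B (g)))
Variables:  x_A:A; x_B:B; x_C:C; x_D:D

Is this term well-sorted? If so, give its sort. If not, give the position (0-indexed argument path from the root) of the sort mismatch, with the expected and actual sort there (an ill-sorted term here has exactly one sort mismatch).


ill-sorted at position [0, 1]: expected B, got D

    x_B : B
    (g) : D
  (s x_B (g)) : ✗ arg 1 at [0, 1] has sort D, expected B


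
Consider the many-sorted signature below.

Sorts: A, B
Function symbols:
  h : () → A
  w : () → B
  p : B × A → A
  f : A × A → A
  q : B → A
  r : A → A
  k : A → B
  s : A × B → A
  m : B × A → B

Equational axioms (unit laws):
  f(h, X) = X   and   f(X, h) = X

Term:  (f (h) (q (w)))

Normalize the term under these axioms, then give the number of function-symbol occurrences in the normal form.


size = 2

1. (f (h) (q (w)))  →  (q (w))
normal form: (q (w))


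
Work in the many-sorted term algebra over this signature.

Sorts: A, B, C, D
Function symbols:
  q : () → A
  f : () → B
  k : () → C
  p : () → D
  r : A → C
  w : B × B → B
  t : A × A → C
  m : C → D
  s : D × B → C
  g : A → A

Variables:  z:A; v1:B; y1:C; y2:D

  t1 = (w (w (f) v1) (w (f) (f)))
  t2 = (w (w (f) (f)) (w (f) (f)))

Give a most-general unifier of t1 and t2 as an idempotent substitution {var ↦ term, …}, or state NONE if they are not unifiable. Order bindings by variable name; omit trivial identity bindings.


{v1 ↦ (f)}


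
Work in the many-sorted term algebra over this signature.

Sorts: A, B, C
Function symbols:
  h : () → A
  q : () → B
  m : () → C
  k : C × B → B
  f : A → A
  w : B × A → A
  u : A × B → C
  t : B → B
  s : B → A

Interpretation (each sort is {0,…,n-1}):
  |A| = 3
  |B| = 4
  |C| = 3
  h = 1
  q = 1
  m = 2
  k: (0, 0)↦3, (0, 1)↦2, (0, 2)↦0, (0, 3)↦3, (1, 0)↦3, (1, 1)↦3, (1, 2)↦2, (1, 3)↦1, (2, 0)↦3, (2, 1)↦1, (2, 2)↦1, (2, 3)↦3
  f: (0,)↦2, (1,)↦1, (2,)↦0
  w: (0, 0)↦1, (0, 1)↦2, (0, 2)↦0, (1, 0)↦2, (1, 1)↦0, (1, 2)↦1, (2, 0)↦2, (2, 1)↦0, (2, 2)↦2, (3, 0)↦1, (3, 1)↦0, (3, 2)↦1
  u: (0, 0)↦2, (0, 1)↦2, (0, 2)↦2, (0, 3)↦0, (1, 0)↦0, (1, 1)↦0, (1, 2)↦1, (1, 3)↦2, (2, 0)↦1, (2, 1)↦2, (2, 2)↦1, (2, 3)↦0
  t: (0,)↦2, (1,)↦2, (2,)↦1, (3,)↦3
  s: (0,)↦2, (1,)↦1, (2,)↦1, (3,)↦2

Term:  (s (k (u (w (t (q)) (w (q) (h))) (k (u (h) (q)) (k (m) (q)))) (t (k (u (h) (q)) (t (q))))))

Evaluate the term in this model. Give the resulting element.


value = 1

  q = 1
  (t (q)) = t(1,) = 2
  q = 1
  h = 1
  (w (q) (h)) = w(1, 1) = 0
  (w (t (q)) (w (q) (h))) = w(2, 0) = 2
  h = 1
  q = 1
  (u (h) (q)) = u(1, 1) = 0
  m = 2
  q = 1
  (k (m) (q)) = k(2, 1) = 1
  (k (u (h) (q)) (k (m) (q))) = k(0, 1) = 2
  (u (w (t (q)) (w (q) (h))) (k (u (h) (q)) (k (m) (q)))) = u(2, 2) = 1
  h = 1
  q = 1
  (u (h) (q)) = u(1, 1) = 0
  q = 1
  (t (q)) = t(1,) = 2
  (k (u (h) (q)) (t (q))) = k(0, 2) = 0
  (t (k (u (h) (q)) (t (q)))) = t(0,) = 2
  (k (u (w (t (q)) (w (q) (h))) (k (u (h) (q)) (k (m) (q)))) (t (k (u (h) (q)) (t (q))))) = k(1, 2) = 2
  (s (k (u (w (t (q)) (w (q) (h))) (k (u (h) (q)) (k (m) (q)))) (t (k (u (h) (q)) (t (q)))))) = s(2,) = 1


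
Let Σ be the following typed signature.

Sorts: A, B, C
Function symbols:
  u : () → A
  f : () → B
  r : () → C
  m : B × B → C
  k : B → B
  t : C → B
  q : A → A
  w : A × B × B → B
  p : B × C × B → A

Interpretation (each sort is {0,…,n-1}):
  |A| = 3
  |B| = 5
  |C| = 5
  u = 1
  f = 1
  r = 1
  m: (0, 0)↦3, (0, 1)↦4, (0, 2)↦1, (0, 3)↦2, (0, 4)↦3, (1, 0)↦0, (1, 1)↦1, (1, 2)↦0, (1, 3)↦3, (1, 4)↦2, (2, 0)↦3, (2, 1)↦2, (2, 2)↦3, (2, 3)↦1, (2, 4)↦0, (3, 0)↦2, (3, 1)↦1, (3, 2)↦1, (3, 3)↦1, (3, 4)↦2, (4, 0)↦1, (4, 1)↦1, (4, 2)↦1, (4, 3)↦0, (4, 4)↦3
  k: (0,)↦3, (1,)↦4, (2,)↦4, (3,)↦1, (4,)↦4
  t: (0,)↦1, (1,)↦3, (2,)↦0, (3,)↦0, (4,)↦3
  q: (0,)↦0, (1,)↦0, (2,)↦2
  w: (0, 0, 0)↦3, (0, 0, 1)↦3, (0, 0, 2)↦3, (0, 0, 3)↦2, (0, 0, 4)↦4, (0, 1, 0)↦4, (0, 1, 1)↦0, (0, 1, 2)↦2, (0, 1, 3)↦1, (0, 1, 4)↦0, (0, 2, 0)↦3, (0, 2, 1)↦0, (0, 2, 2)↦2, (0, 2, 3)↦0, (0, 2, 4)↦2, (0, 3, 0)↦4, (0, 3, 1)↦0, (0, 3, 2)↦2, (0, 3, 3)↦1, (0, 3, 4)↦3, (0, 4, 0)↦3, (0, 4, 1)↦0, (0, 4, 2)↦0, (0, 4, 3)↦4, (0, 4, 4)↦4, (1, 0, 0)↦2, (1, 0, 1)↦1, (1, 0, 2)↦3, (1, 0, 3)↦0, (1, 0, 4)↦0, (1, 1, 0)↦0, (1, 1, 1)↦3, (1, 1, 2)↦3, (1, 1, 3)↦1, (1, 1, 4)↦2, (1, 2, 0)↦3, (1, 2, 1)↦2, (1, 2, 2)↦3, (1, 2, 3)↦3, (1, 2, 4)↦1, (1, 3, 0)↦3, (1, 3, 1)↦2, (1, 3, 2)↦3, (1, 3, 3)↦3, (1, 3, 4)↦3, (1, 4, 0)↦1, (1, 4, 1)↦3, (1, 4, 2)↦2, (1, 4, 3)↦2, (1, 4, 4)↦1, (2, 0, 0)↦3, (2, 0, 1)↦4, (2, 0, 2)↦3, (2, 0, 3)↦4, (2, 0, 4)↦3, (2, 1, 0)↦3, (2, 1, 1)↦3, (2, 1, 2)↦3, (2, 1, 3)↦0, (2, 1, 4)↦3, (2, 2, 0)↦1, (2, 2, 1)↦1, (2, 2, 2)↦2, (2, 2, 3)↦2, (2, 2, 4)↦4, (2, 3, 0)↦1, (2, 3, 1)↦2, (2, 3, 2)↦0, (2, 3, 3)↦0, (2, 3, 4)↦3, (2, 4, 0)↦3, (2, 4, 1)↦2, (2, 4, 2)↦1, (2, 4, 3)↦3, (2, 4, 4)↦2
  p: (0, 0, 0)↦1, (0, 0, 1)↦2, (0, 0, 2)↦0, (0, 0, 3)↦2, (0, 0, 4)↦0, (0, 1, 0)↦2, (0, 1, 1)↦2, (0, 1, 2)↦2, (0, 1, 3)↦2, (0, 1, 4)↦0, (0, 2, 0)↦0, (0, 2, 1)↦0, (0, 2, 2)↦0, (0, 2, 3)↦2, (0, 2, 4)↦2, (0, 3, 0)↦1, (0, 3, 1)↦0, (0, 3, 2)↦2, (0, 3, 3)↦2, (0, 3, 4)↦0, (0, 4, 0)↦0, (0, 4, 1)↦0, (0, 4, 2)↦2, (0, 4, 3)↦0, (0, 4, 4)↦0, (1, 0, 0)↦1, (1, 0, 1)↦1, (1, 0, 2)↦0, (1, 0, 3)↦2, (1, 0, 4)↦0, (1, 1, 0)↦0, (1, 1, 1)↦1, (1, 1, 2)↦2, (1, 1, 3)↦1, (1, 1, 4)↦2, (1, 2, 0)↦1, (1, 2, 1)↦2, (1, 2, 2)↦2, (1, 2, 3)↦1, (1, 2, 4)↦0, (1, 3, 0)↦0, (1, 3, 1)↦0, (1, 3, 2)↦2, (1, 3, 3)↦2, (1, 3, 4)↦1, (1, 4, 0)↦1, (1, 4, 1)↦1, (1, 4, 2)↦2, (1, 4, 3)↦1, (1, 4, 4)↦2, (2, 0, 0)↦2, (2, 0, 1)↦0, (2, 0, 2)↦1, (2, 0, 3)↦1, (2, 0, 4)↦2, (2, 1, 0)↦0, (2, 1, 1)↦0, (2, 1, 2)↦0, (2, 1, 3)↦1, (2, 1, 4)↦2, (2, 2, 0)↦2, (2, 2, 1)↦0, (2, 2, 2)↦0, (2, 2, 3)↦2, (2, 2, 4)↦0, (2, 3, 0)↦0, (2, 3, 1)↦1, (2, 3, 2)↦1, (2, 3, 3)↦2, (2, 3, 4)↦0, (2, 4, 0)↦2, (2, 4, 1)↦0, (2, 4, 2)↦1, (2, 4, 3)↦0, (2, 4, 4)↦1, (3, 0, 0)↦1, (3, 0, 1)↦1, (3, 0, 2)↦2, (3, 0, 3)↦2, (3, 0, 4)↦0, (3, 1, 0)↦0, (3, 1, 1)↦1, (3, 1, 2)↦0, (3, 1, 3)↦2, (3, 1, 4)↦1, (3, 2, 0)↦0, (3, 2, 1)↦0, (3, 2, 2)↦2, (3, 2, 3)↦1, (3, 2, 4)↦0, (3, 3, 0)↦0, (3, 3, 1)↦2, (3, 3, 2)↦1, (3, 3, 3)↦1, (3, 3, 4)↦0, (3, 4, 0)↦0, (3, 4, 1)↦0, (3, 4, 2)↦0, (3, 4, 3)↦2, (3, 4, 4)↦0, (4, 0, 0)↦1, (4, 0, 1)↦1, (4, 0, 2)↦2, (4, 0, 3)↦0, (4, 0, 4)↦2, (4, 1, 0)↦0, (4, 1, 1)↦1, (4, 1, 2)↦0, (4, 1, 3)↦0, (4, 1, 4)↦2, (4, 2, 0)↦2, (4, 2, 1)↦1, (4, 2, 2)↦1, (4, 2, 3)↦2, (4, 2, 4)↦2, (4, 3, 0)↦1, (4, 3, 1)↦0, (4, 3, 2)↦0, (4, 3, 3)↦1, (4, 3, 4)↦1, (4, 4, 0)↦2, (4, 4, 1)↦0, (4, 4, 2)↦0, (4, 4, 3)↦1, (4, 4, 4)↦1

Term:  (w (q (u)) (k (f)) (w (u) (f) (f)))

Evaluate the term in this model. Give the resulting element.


value = 4

  u = 1
  (q (u)) = q(1,) = 0
  f = 1
  (k (f)) = k(1,) = 4
  u = 1
  f = 1
  f = 1
  (w (u) (f) (f)) = w(1, 1, 1) = 3
  (w (q (u)) (k (f)) (w (u) (f) (f))) = w(0, 4, 3) = 4


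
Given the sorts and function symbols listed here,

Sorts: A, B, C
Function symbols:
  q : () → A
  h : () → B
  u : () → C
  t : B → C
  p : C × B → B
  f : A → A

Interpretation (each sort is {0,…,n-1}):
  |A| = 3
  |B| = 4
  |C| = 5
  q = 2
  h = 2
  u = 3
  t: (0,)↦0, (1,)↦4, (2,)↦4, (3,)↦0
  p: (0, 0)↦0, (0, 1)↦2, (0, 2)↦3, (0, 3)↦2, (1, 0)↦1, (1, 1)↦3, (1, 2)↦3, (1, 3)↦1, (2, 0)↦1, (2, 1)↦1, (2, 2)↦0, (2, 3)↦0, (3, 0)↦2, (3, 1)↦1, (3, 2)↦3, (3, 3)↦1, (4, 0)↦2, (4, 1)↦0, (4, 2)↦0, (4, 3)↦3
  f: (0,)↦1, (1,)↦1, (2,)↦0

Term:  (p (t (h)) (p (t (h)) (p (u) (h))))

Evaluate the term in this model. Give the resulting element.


value = 3

  h = 2
  (t (h)) = t(2,) = 4
  h = 2
  (t (h)) = t(2,) = 4
  u = 3
  h = 2
  (p (u) (h)) = p(3, 2) = 3
  (p (t (h)) (p (u) (h))) = p(4, 3) = 3
  (p (t (h)) (p (t (h)) (p (u) (h)))) = p(4, 3) = 3


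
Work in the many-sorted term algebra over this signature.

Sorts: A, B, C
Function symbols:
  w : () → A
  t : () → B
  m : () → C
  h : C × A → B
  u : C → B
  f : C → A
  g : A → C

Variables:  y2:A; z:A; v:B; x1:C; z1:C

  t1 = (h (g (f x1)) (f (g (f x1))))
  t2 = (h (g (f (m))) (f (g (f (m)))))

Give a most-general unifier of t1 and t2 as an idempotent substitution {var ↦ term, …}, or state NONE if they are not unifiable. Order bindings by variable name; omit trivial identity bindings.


{x1 ↦ (m)}


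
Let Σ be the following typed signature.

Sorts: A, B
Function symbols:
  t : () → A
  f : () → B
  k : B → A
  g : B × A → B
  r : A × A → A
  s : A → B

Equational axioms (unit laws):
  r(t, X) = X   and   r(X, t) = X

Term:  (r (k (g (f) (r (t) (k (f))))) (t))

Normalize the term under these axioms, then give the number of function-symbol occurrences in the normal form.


size = 5

1. (r (k (g (f) (r (t) (k (f))))) (t))  →  (k (g (f) (r (t) (k (f)))))
2. (k (g (f) (r (t) (k (f)))))  →  (k (g (f) (k (f))))
normal form: (k (g (f) (k (f))))


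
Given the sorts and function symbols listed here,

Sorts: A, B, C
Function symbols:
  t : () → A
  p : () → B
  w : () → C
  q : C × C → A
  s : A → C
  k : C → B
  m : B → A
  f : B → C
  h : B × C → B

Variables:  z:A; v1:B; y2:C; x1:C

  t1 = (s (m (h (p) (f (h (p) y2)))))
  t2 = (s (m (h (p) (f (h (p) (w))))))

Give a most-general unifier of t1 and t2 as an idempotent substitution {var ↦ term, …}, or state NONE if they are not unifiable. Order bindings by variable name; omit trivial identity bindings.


{y2 ↦ (w)}


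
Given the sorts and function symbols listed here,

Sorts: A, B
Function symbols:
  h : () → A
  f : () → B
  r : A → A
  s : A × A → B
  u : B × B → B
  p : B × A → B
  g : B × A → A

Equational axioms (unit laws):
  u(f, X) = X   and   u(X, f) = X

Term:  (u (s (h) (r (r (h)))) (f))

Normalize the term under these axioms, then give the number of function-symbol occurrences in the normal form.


size = 5

1. (u (s (h) (r (r (h)))) (f))  →  (s (h) (r (r (h))))
normal form: (s (h) (r (r (h))))


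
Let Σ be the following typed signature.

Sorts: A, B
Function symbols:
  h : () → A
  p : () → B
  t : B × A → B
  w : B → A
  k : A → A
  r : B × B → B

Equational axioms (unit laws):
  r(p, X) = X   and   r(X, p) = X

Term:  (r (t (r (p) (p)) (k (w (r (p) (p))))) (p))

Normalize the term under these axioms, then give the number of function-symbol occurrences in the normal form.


1. (r (t (r (p) (p)) (k (w (r (p) (p))))) (p))  →  (t (r (p) (p)) (k (w (r (p) (p)))))
2. (t (r (p) (p)) (k (w (r (p) (p)))))  →  (t (p) (k (w (r (p) (p)))))
3. (t (p) (k (w (r (p) (p)))))  →  (t (p) (k (w (p))))
normal form: (t (p) (k (w (p))))

size = 5


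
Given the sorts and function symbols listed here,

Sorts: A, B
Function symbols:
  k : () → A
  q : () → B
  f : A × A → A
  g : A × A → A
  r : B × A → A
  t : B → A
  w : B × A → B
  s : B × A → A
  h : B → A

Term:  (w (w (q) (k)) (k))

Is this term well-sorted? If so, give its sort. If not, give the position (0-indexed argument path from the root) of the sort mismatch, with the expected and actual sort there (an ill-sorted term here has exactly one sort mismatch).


    (q) : B
    (k) : A
  (w (q) (k)) : B
  (k) : A
(w (w (q) (k)) (k)) : B

well-sorted; sort = B


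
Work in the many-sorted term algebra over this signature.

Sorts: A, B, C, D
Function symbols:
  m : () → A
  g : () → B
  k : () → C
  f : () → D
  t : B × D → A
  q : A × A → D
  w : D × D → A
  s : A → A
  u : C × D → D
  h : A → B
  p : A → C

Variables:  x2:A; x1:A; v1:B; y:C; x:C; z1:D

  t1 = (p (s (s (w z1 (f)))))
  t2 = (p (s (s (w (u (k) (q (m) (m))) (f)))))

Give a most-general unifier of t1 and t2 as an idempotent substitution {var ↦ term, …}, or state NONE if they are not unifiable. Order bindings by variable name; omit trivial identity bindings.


{z1 ↦ (u (k) (q (m) (m)))}


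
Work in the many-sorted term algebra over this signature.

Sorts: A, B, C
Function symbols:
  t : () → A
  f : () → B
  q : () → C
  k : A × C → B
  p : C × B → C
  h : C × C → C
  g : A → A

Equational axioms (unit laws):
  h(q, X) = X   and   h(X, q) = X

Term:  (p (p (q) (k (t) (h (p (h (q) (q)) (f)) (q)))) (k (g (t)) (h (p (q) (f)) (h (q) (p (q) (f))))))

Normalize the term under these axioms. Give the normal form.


1. (p (p (q) (k (t) (h (p (h (q) (q)) (f)) (q)))) (k (g (t)) (h (p (q) (f)) (h (q) (p (q) (f))))))  →  (p (p (q) (k (t) (p (h (q) (q)) (f)))) (k (g (t)) (h (p (q) (f)) (h (q) (p (q) (f))))))
2. (p (p (q) (k (t) (p (h (q) (q)) (f)))) (k (g (t)) (h (p (q) (f)) (h (q) (p (q) (f))))))  →  (p (p (q) (k (t) (p (q) (f)))) (k (g (t)) (h (p (q) (f)) (h (q) (p (q) (f))))))
3. (p (p (q) (k (t) (p (q) (f)))) (k (g (t)) (h (p (q) (f)) (h (q) (p (q) (f))))))  →  (p (p (q) (k (t) (p (q) (f)))) (k (g (t)) (h (p (q) (f)) (p (q) (f)))))

normal form = (p (p (q) (k (t) (p (q) (f)))) (k (g (t)) (h (p (q) (f)) (p (q) (f)))))


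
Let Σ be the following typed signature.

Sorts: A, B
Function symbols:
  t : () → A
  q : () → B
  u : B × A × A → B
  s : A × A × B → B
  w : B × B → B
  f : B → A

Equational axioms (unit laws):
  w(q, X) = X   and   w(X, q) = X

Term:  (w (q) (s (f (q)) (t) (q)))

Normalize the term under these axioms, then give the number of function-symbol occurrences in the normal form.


1. (w (q) (s (f (q)) (t) (q)))  →  (s (f (q)) (t) (q))
normal form: (s (f (q)) (t) (q))

size = 5


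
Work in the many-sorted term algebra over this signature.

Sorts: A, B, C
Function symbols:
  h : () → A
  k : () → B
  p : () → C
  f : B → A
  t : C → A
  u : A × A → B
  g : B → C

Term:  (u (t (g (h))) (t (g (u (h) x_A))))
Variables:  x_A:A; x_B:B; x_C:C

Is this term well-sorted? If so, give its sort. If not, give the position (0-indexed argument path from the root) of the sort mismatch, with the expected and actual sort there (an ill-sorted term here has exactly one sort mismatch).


      (h) : A
    (g (h)) : ✗ arg 0 at [0, 0, 0] has sort A, expected B
        (h) : A
        x_A : A
      (u (h) x_A) : B
    (g (u (h) x_A)) : C
  (t (g (u (h) x_A))) : A

ill-sorted at position [0, 0, 0]: expected B, got A


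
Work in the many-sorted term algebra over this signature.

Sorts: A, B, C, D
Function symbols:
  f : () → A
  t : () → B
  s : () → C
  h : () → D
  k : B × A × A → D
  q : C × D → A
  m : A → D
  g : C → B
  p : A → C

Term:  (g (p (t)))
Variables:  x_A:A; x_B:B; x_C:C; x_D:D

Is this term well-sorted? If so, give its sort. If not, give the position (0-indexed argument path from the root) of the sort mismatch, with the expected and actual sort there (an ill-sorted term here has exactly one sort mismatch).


    (t) : B
  (p (t)) : ✗ arg 0 at [0, 0] has sort B, expected A

ill-sorted at position [0, 0]: expected A, got B


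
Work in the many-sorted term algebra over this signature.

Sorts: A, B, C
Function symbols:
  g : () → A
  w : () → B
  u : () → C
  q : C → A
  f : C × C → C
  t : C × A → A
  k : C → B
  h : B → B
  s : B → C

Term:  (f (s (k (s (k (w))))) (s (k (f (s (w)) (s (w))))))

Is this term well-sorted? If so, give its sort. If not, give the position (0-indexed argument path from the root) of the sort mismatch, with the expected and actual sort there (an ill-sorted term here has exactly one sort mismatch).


          (w) : B
        (k (w)) : ✗ arg 0 at [0, 0, 0, 0, 0] has sort B, expected C
          (w) : B
        (s (w)) : C
          (w) : B
        (s (w)) : C
      (f (s (w)) (s (w))) : C
    (k (f (s (w)) (s (w)))) : B
  (s (k (f (s (w)) (s (w))))) : C

ill-sorted at position [0, 0, 0, 0, 0]: expected C, got B


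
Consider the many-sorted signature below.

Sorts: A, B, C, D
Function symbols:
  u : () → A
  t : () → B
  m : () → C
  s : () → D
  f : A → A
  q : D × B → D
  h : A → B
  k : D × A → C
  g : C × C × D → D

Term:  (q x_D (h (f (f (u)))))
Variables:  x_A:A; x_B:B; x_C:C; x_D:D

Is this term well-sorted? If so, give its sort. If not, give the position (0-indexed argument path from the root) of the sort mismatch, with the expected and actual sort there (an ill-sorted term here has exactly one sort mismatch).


  x_D : D
        (u) : A
      (f (u)) : A
    (f (f (u))) : A
  (h (f (f (u)))) : B
(q x_D (h (f (f (u))))) : D

well-sorted; sort = D


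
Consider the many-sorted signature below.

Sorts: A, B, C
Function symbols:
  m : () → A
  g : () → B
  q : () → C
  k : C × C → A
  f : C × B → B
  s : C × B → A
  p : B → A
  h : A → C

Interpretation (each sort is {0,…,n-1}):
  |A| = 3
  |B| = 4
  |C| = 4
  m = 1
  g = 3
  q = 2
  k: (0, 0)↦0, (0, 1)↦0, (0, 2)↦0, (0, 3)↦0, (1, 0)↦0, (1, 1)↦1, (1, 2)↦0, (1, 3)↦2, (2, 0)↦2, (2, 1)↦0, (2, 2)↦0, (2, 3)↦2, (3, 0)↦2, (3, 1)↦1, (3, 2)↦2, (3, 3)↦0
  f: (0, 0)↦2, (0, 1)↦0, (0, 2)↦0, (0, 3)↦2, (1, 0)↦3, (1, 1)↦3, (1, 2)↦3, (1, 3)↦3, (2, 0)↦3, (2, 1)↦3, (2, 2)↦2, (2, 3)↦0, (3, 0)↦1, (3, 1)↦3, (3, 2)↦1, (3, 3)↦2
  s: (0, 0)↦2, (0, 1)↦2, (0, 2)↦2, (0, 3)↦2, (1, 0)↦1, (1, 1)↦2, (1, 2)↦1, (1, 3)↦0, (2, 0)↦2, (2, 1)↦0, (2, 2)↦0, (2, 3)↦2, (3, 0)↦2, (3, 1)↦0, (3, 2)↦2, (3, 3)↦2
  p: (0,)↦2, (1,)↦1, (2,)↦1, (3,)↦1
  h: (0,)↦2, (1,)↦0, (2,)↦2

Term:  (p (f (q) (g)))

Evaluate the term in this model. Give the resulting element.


  q = 2
  g = 3
  (f (q) (g)) = f(2, 3) = 0
  (p (f (q) (g))) = p(0,) = 2

value = 2


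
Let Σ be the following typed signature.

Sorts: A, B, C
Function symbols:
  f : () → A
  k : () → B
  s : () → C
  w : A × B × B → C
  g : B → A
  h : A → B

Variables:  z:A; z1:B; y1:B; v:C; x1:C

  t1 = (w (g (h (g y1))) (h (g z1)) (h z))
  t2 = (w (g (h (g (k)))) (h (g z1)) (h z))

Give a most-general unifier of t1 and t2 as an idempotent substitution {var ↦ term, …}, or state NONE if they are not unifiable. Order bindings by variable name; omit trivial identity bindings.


{y1 ↦ (k)}


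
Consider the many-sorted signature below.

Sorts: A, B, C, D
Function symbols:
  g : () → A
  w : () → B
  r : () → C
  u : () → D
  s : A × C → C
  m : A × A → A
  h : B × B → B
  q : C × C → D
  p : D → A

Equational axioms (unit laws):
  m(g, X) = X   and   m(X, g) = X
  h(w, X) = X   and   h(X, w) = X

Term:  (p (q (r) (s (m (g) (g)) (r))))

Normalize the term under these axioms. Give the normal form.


normal form = (p (q (r) (s (g) (r))))

1. (p (q (r) (s (m (g) (g)) (r))))  →  (p (q (r) (s (g) (r))))


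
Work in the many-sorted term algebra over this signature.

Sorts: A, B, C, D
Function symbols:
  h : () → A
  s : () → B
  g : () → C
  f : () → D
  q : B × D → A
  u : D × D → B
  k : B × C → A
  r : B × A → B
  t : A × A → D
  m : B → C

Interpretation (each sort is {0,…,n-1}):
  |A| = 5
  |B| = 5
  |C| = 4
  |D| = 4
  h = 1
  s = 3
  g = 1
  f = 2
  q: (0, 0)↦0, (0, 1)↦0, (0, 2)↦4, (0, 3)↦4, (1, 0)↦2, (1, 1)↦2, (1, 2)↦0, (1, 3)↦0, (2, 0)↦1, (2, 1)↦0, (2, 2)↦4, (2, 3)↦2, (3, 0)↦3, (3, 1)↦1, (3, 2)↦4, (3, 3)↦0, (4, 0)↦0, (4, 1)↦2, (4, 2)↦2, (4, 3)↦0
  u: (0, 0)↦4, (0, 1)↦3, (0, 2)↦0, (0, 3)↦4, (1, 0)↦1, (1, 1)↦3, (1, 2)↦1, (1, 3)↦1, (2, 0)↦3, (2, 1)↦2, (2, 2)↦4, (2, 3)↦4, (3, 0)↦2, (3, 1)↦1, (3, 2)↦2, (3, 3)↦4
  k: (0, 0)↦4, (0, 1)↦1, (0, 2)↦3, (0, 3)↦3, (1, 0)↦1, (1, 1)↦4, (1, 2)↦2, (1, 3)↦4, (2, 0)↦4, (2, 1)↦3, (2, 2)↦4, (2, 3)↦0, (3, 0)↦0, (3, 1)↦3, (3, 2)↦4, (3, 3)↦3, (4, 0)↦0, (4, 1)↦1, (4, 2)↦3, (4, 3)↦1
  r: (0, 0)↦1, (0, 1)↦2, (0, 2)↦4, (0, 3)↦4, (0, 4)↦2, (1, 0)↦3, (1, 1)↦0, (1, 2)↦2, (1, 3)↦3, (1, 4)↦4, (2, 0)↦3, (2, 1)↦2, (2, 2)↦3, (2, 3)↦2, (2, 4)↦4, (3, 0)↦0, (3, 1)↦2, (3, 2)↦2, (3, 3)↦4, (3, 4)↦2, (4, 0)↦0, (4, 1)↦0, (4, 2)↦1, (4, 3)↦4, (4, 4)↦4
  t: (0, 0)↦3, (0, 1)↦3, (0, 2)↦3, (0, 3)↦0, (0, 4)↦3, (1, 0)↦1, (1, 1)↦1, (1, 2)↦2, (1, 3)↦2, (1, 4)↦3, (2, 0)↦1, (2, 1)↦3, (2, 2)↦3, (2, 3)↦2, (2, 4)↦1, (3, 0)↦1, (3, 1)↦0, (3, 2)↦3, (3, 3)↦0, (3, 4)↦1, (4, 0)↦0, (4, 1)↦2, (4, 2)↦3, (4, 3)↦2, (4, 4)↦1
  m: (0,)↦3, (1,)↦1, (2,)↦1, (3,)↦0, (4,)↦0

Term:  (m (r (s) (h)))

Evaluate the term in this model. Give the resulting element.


  s = 3
  h = 1
  (r (s) (h)) = r(3, 1) = 2
  (m (r (s) (h))) = m(2,) = 1

value = 1


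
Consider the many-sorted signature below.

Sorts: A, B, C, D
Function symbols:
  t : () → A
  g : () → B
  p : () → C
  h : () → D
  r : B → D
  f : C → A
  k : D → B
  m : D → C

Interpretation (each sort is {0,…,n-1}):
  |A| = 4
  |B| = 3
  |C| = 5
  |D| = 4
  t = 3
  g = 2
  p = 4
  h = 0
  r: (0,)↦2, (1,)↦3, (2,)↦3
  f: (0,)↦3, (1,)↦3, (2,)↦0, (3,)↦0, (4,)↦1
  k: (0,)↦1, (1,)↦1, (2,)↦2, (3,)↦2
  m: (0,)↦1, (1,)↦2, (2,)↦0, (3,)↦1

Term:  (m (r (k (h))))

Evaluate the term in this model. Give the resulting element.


  h = 0
  (k (h)) = k(0,) = 1
  (r (k (h))) = r(1,) = 3
  (m (r (k (h)))) = m(3,) = 1

value = 1


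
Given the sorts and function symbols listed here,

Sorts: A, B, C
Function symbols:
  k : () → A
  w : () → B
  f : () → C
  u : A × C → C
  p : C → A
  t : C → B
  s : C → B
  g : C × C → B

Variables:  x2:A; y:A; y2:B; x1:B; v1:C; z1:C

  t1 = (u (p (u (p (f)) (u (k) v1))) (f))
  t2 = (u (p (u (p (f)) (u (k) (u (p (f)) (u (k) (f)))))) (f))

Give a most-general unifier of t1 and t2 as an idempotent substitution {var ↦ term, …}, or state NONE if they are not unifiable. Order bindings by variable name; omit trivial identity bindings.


{v1 ↦ (u (p (f)) (u (k) (f)))}


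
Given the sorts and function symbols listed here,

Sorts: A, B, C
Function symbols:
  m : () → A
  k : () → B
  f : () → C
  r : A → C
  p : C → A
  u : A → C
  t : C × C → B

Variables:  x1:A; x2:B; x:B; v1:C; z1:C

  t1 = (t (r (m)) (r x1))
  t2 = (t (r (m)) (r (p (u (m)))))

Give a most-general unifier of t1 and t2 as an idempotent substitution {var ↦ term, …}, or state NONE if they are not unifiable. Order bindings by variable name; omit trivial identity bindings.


{x1 ↦ (p (u (m)))}


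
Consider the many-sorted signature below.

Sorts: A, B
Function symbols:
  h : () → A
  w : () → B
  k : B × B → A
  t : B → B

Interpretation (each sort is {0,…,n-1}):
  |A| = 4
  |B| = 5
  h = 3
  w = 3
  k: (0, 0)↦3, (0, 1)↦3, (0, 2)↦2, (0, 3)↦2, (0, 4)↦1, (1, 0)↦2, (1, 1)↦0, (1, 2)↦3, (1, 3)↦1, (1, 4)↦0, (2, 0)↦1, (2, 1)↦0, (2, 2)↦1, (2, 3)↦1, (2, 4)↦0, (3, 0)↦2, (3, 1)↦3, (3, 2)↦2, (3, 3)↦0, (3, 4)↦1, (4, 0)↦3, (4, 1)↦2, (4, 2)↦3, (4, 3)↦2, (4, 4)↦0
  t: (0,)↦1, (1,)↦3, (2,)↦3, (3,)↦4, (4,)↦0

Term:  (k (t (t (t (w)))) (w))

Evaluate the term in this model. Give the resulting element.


value = 1

  w = 3
  (t (w)) = t(3,) = 4
  (t (t (w))) = t(4,) = 0
  (t (t (t (w)))) = t(0,) = 1
  w = 3
  (k (t (t (t (w)))) (w)) = k(1, 3) = 1


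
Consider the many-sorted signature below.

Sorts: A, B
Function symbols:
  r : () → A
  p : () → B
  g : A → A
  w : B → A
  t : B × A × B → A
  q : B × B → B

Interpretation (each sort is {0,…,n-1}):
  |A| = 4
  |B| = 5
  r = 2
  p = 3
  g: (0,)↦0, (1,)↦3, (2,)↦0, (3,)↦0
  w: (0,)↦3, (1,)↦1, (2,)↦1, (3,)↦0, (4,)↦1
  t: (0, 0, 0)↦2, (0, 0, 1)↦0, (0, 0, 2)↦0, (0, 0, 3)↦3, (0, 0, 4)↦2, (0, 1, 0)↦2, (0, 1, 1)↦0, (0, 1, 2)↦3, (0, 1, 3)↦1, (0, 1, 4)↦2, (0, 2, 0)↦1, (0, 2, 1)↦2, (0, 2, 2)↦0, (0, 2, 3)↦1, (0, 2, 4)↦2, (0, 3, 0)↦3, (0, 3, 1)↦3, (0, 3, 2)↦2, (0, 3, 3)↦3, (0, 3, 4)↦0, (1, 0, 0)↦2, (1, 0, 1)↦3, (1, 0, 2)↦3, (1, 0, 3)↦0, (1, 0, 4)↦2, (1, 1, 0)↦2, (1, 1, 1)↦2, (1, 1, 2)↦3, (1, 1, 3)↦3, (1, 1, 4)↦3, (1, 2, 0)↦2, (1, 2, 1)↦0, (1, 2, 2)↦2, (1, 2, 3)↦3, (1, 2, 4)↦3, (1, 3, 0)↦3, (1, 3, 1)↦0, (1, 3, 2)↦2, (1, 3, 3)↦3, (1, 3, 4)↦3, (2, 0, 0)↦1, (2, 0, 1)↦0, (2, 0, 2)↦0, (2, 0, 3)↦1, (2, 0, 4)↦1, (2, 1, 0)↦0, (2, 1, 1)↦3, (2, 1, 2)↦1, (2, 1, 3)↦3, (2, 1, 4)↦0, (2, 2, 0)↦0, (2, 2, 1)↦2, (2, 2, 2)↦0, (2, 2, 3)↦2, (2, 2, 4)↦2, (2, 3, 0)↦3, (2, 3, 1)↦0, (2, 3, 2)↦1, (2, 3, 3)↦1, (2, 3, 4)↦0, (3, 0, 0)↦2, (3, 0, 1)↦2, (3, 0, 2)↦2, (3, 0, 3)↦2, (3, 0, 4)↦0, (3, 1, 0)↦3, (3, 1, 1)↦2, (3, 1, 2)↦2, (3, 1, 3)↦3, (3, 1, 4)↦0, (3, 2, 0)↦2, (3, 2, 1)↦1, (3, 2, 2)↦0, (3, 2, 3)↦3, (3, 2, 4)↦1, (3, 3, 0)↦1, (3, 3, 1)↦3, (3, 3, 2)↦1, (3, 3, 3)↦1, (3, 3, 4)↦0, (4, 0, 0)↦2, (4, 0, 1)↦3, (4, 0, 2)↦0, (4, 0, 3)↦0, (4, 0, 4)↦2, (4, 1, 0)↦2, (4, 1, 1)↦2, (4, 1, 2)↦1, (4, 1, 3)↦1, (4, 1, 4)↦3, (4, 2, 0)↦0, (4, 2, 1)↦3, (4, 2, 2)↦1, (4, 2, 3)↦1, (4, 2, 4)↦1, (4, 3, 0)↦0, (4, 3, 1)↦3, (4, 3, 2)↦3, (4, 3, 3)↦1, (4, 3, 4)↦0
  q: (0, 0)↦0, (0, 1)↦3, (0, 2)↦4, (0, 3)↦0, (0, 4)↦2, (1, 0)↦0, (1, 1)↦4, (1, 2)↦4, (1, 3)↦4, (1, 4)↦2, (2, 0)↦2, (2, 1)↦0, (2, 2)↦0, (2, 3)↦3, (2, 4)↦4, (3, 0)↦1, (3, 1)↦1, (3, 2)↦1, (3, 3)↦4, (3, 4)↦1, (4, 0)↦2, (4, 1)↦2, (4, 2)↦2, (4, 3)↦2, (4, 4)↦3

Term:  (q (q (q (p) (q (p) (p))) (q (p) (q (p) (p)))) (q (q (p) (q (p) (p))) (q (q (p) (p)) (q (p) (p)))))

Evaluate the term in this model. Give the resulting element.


value = 3

  p = 3
  p = 3
  p = 3
  (q (p) (p)) = q(3, 3) = 4
  (q (p) (q (p) (p))) = q(3, 4) = 1
  p = 3
  p = 3
  p = 3
  (q (p) (p)) = q(3, 3) = 4
  (q (p) (q (p) (p))) = q(3, 4) = 1
  (q (q (p) (q (p) (p))) (q (p) (q (p) (p)))) = q(1, 1) = 4
  p = 3
  p = 3
  p = 3
  (q (p) (p)) = q(3, 3) = 4
  (q (p) (q (p) (p))) = q(3, 4) = 1
  p = 3
  p = 3
  (q (p) (p)) = q(3, 3) = 4
  p = 3
  p = 3
  (q (p) (p)) = q(3, 3) = 4
  (q (q (p) (p)) (q (p) (p))) = q(4, 4) = 3
  (q (q (p) (q (p) (p))) (q (q (p) (p)) (q (p) (p)))) = q(1, 3) = 4
  (q (q (q (p) (q (p) (p))) (q (p) (q (p) (p)))) (q (q (p) (q (p) (p))) (q (q (p) (p)) (q (p) (p))))) = q(4, 4) = 3


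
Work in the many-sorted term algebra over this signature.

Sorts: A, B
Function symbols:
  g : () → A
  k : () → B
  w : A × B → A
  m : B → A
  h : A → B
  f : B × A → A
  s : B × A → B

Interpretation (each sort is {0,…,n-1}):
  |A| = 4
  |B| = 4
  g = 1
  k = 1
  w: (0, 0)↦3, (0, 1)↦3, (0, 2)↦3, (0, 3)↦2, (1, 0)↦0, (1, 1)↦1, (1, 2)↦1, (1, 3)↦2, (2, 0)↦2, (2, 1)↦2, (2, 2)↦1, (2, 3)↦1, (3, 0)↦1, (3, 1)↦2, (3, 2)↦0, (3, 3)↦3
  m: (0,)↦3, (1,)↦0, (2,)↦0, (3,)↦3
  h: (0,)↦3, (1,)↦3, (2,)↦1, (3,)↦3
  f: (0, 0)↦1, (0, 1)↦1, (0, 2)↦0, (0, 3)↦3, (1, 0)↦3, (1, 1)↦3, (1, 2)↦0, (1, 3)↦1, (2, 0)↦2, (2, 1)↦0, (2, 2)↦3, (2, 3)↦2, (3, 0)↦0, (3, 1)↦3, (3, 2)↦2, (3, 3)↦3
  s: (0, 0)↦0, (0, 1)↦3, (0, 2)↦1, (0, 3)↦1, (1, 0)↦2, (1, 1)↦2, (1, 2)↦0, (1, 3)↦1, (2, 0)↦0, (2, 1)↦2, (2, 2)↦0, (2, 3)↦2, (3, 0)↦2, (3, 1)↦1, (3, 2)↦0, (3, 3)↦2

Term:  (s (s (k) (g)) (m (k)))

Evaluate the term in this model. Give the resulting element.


  k = 1
  g = 1
  (s (k) (g)) = s(1, 1) = 2
  k = 1
  (m (k)) = m(1,) = 0
  (s (s (k) (g)) (m (k))) = s(2, 0) = 0

value = 0


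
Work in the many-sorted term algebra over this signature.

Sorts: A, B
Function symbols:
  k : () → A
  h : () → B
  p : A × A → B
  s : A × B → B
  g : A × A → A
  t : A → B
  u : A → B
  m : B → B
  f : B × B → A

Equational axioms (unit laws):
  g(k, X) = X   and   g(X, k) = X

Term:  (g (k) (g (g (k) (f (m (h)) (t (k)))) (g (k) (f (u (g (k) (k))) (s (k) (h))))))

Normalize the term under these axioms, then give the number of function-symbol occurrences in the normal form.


size = 12

1. (g (k) (g (g (k) (f (m (h)) (t (k)))) (g (k) (f (u (g (k) (k))) (s (k) (h))))))  →  (g (g (k) (f (m (h)) (t (k)))) (g (k) (f (u (g (k) (k))) (s (k) (h)))))
2. (g (g (k) (f (m (h)) (t (k)))) (g (k) (f (u (g (k) (k))) (s (k) (h)))))  →  (g (f (m (h)) (t (k))) (g (k) (f (u (g (k) (k))) (s (k) (h)))))
3. (g (f (m (h)) (t (k))) (g (k) (f (u (g (k) (k))) (s (k) (h)))))  →  (g (f (m (h)) (t (k))) (f (u (g (k) (k))) (s (k) (h))))
4. (g (f (m (h)) (t (k))) (f (u (g (k) (k))) (s (k) (h))))  →  (g (f (m (h)) (t (k))) (f (u (k)) (s (k) (h))))
normal form: (g (f (m (h)) (t (k))) (f (u (k)) (s (k) (h))))
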